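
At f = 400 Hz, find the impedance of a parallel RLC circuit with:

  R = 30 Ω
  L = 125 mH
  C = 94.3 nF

Step 1 — Angular frequency: ω = 2π·f = 2π·400 = 2513 rad/s.
Step 2 — Component impedances:
  R: Z = R = 30 Ω
  L: Z = jωL = j·2513·0.125 = 0 + j314.2 Ω
  C: Z = 1/(jωC) = -j/(ω·C) = 0 - j4219 Ω
Step 3 — Parallel combination: 1/Z_total = 1/R + 1/L + 1/C; Z_total = 29.77 + j2.631 Ω = 29.88∠5.1° Ω.

Z = 29.77 + j2.631 Ω = 29.88∠5.1° Ω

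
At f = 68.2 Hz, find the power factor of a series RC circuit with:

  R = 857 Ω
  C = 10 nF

Step 1 — Angular frequency: ω = 2π·f = 2π·68.2 = 428.5 rad/s.
Step 2 — Component impedances:
  R: Z = R = 857 Ω
  C: Z = 1/(jωC) = -j/(ω·C) = 0 - j2.334e+05 Ω
Step 3 — Series combination: Z_total = R + C = 857 - j2.334e+05 Ω = 2.334e+05∠-89.8° Ω.
Step 4 — Power factor: PF = cos(φ) = Re(Z)/|Z| = 857/2.334e+05 = 0.003672.
Step 5 — Type: Im(Z) = -2.334e+05 ⇒ leading (phase φ = -89.8°).

PF = 0.003672 (leading, φ = -89.8°)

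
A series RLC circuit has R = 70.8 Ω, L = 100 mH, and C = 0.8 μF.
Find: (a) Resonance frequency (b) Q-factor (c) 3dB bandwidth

Step 1 — Resonance: ω₀ = 1/√(LC) = 1/√(0.1·8e-07) = 3536 rad/s.
Step 2 — f₀ = ω₀/(2π) = 562.7 Hz.
Step 3 — Series Q: Q = ω₀L/R = 3536·0.1/70.8 = 4.994.
Step 4 — Bandwidth: Δω = ω₀/Q = 708 rad/s; BW = Δω/(2π) = 112.7 Hz.

(a) f₀ = 562.7 Hz  (b) Q = 4.994  (c) BW = 112.7 Hz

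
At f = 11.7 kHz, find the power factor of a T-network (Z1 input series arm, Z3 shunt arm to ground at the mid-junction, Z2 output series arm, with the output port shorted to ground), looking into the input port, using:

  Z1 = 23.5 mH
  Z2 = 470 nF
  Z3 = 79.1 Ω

Step 1 — Angular frequency: ω = 2π·f = 2π·1.17e+04 = 7.351e+04 rad/s.
Step 2 — Component impedances:
  Z1: Z = jωL = j·7.351e+04·0.0235 = 0 + j1728 Ω
  Z2: Z = 1/(jωC) = -j/(ω·C) = 0 - j28.94 Ω
  Z3: Z = R = 79.1 Ω
Step 3 — With the output port shorted to ground, the output series arm Z2 runs from the junction to ground; the shunt arm Z3 also runs from the junction to ground. They appear in parallel: Z3 || Z2 = 9.34 - j25.53 Ω.
Step 4 — Series with input arm Z1: Z_in = Z1 + (Z3 || Z2) = 9.34 + j1702 Ω = 1702∠89.7° Ω.
Step 5 — Power factor: PF = cos(φ) = Re(Z)/|Z| = 9.3396/1702.1 = 0.005487.
Step 6 — Type: Im(Z) = 1702 ⇒ lagging (phase φ = 89.7°).

PF = 0.005487 (lagging, φ = 89.7°)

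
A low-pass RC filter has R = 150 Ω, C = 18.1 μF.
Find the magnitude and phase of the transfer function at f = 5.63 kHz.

Step 1 — Angular frequency: ω = 2π·5630 = 3.537e+04 rad/s.
Step 2 — Transfer function: H(jω) = 1/(1 + jωRC).
Step 3 — Denominator: 1 + jωRC = 1 + j·3.537e+04·150·1.81e-05 = 1 + j96.04.
Step 4 — H = 0.0001084 - j0.01041.
Step 5 — Magnitude: |H| = 0.01041 (-39.6 dB); phase: φ = -89.4°.

|H| = 0.01041 (-39.6 dB), φ = -89.4°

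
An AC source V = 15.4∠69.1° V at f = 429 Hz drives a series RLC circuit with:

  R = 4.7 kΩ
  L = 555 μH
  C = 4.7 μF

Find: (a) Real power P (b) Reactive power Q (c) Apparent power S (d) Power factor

Step 1 — Angular frequency: ω = 2π·f = 2π·429 = 2695 rad/s.
Step 2 — Component impedances:
  R: Z = R = 4700 Ω
  L: Z = jωL = j·2695·0.000555 = 0 + j1.496 Ω
  C: Z = 1/(jωC) = -j/(ω·C) = 0 - j78.93 Ω
Step 3 — Series combination: Z_total = R + L + C = 4700 - j77.44 Ω = 4701∠-0.9° Ω.
Step 4 — Source phasor: V = 15.4∠69.1° V = 5.494 + j14.39 V.
Step 5 — Current: I = V / Z = 0.001118 + j0.003079 A = 0.003276∠70.0° A.
Step 6 — Complex power: S = V·I* = 0.05045 - j0.0008312 VA.
Step 7 — Real power: P = Re(S) = 0.05045 W.
Step 8 — Reactive power: Q = Im(S) = -0.0008312 VAR.
Step 9 — Apparent power: |S| = 0.05045 VA.
Step 10 — Power factor: PF = P/|S| = 0.9999 (leading).

(a) P = 0.05045 W  (b) Q = -0.0008312 VAR  (c) S = 0.05045 VA  (d) PF = 0.9999 (leading)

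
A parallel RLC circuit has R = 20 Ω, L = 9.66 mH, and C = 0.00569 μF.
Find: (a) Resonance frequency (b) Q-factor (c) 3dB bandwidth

Step 1 — Resonance: ω₀ = 1/√(LC) = 1/√(0.00966·5.69e-09) = 1.349e+05 rad/s.
Step 2 — f₀ = ω₀/(2π) = 2.147e+04 Hz.
Step 3 — Parallel Q: Q = R/(ω₀L) = 20/(1.349e+05·0.00966) = 0.01535.
Step 4 — Bandwidth: Δω = ω₀/Q = 8.787e+06 rad/s; BW = Δω/(2π) = 1.399e+06 Hz.

(a) f₀ = 2.147e+04 Hz  (b) Q = 0.01535  (c) BW = 1.399e+06 Hz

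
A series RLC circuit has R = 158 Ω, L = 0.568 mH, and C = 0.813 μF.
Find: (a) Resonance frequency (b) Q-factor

Step 1 — Resonance condition Im(Z)=0 gives ω₀ = 1/√(LC).
Step 2 — ω₀ = 1/√(0.000568·8.13e-07) = 4.654e+04 rad/s.
Step 3 — f₀ = ω₀/(2π) = 7406 Hz.
Step 4 — Series Q: Q = ω₀L/R = 4.654e+04·0.000568/158 = 0.1673.

(a) f₀ = 7406 Hz  (b) Q = 0.1673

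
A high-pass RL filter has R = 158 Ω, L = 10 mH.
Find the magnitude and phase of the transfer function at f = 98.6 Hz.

Step 1 — Angular frequency: ω = 2π·98.6 = 619.5 rad/s.
Step 2 — Transfer function: H(jω) = jωL/(R + jωL).
Step 3 — Numerator jωL = j·6.195; denominator R + jωL = 158 + j6.195.
Step 4 — H = 0.001535 + j0.03915.
Step 5 — Magnitude: |H| = 0.03918 (-28.1 dB); phase: φ = 87.8°.

|H| = 0.03918 (-28.1 dB), φ = 87.8°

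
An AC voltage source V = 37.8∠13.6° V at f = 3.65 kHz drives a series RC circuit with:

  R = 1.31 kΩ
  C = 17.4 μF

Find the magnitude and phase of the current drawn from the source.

Step 1 — Angular frequency: ω = 2π·f = 2π·3650 = 2.293e+04 rad/s.
Step 2 — Component impedances:
  R: Z = R = 1310 Ω
  C: Z = 1/(jωC) = -j/(ω·C) = 0 - j2.506 Ω
Step 3 — Series combination: Z_total = R + C = 1310 - j2.506 Ω = 1310∠-0.1° Ω.
Step 4 — Source phasor: V = 37.8∠13.6° V = 36.74 + j8.888 V.
Step 5 — Ohm's law: I = V / Z_total = (36.74 + j8.888) / (1310 - j2.506) = 0.02803 + j0.006839 A.
Step 6 — Convert to polar: |I| = 0.02885 A, ∠I = 13.7°.

I = 0.02885∠13.7° A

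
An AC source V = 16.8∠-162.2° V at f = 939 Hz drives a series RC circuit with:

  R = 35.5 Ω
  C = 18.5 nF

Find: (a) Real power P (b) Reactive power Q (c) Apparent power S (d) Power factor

Step 1 — Angular frequency: ω = 2π·f = 2π·939 = 5900 rad/s.
Step 2 — Component impedances:
  R: Z = R = 35.5 Ω
  C: Z = 1/(jωC) = -j/(ω·C) = 0 - j9162 Ω
Step 3 — Series combination: Z_total = R + C = 35.5 - j9162 Ω = 9162∠-89.8° Ω.
Step 4 — Source phasor: V = 16.8∠-162.2° V = -16 - j5.136 V.
Step 5 — Current: I = V / Z = 0.0005538 - j0.001748 A = 0.001834∠-72.4° A.
Step 6 — Complex power: S = V·I* = 0.0001194 - j0.03081 VA.
Step 7 — Real power: P = Re(S) = 0.0001194 W.
Step 8 — Reactive power: Q = Im(S) = -0.03081 VAR.
Step 9 — Apparent power: |S| = 0.03081 VA.
Step 10 — Power factor: PF = P/|S| = 0.003875 (leading).

(a) P = 0.0001194 W  (b) Q = -0.03081 VAR  (c) S = 0.03081 VA  (d) PF = 0.003875 (leading)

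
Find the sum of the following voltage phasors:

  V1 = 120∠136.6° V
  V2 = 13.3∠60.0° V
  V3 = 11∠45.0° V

Step 1 — Convert each phasor to rectangular form:
  V1 = 120·(cos(136.6°) + j·sin(136.6°)) = -87.19 + j82.45 V
  V2 = 13.3·(cos(60.0°) + j·sin(60.0°)) = 6.65 + j11.52 V
  V3 = 11·(cos(45.0°) + j·sin(45.0°)) = 7.778 + j7.778 V
Step 2 — Sum components: V_total = -72.76 + j101.7 V.
Step 3 — Convert to polar: |V_total| = 125.1 V, ∠V_total = 125.6°.

V_total = 125.1∠125.6° V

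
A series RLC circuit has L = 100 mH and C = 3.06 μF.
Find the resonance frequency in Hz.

Step 1 — Resonance condition Im(Z)=0 gives ω₀ = 1/√(LC).
Step 2 — ω₀ = 1/√(0.1·3.06e-06) = 1808 rad/s.
Step 3 — f₀ = ω₀/(2π) = 287.7 Hz.

f₀ = 287.7 Hz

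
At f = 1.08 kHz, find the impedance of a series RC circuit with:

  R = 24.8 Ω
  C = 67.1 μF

Step 1 — Angular frequency: ω = 2π·f = 2π·1080 = 6786 rad/s.
Step 2 — Component impedances:
  R: Z = R = 24.8 Ω
  C: Z = 1/(jωC) = -j/(ω·C) = 0 - j2.196 Ω
Step 3 — Series combination: Z_total = R + C = 24.8 - j2.196 Ω = 24.9∠-5.1° Ω.

Z = 24.8 - j2.196 Ω = 24.9∠-5.1° Ω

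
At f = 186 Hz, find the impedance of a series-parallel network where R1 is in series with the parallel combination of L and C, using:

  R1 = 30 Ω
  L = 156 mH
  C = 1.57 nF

Step 1 — Angular frequency: ω = 2π·f = 2π·186 = 1169 rad/s.
Step 2 — Component impedances:
  R1: Z = R = 30 Ω
  L: Z = jωL = j·1169·0.156 = 0 + j182.3 Ω
  C: Z = 1/(jωC) = -j/(ω·C) = 0 - j5.45e+05 Ω
Step 3 — Parallel branch: L || C = 1/(1/L + 1/C) = 0 + j182.4 Ω.
Step 4 — Series with R1: Z_total = R1 + (L || C) = 30 + j182.4 Ω = 184.8∠80.7° Ω.

Z = 30 + j182.4 Ω = 184.8∠80.7° Ω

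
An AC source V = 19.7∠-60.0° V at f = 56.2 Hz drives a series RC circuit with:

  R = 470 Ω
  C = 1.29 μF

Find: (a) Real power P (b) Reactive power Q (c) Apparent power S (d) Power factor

Step 1 — Angular frequency: ω = 2π·f = 2π·56.2 = 353.1 rad/s.
Step 2 — Component impedances:
  R: Z = R = 470 Ω
  C: Z = 1/(jωC) = -j/(ω·C) = 0 - j2195 Ω
Step 3 — Series combination: Z_total = R + C = 470 - j2195 Ω = 2245∠-77.9° Ω.
Step 4 — Source phasor: V = 19.7∠-60.0° V = 9.85 - j17.06 V.
Step 5 — Current: I = V / Z = 0.008349 + j0.002699 A = 0.008775∠17.9° A.
Step 6 — Complex power: S = V·I* = 0.03619 - j0.169 VA.
Step 7 — Real power: P = Re(S) = 0.03619 W.
Step 8 — Reactive power: Q = Im(S) = -0.169 VAR.
Step 9 — Apparent power: |S| = 0.1729 VA.
Step 10 — Power factor: PF = P/|S| = 0.2093 (leading).

(a) P = 0.03619 W  (b) Q = -0.169 VAR  (c) S = 0.1729 VA  (d) PF = 0.2093 (leading)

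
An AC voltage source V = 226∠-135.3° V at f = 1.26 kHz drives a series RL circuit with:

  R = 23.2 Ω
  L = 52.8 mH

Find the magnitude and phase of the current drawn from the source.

Step 1 — Angular frequency: ω = 2π·f = 2π·1260 = 7917 rad/s.
Step 2 — Component impedances:
  R: Z = R = 23.2 Ω
  L: Z = jωL = j·7917·0.0528 = 0 + j418 Ω
Step 3 — Series combination: Z_total = R + L = 23.2 + j418 Ω = 418.7∠86.8° Ω.
Step 4 — Source phasor: V = 226∠-135.3° V = -160.6 - j159 V.
Step 5 — Ohm's law: I = V / Z_total = (-160.6 - j159) / (23.2 + j418) = -0.4004 + j0.3621 A.
Step 6 — Convert to polar: |I| = 0.5398 A, ∠I = 137.9°.

I = 0.5398∠137.9° A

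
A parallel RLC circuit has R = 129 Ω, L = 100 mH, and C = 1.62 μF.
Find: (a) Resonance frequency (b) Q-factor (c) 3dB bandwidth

Step 1 — Resonance: ω₀ = 1/√(LC) = 1/√(0.1·1.62e-06) = 2485 rad/s.
Step 2 — f₀ = ω₀/(2π) = 395.4 Hz.
Step 3 — Parallel Q: Q = R/(ω₀L) = 129/(2485·0.1) = 0.5192.
Step 4 — Bandwidth: Δω = ω₀/Q = 4785 rad/s; BW = Δω/(2π) = 761.6 Hz.

(a) f₀ = 395.4 Hz  (b) Q = 0.5192  (c) BW = 761.6 Hz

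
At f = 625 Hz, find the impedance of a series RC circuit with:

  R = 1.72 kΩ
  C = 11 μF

Step 1 — Angular frequency: ω = 2π·f = 2π·625 = 3927 rad/s.
Step 2 — Component impedances:
  R: Z = R = 1720 Ω
  C: Z = 1/(jωC) = -j/(ω·C) = 0 - j23.15 Ω
Step 3 — Series combination: Z_total = R + C = 1720 - j23.15 Ω = 1720∠-0.8° Ω.

Z = 1720 - j23.15 Ω = 1720∠-0.8° Ω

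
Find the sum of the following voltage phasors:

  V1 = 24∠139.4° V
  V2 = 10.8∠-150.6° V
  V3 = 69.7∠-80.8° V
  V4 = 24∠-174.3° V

Step 1 — Convert each phasor to rectangular form:
  V1 = 24·(cos(139.4°) + j·sin(139.4°)) = -18.22 + j15.62 V
  V2 = 10.8·(cos(-150.6°) + j·sin(-150.6°)) = -9.409 - j5.302 V
  V3 = 69.7·(cos(-80.8°) + j·sin(-80.8°)) = 11.14 - j68.8 V
  V4 = 24·(cos(-174.3°) + j·sin(-174.3°)) = -23.88 - j2.384 V
Step 2 — Sum components: V_total = -40.37 - j60.87 V.
Step 3 — Convert to polar: |V_total| = 73.04 V, ∠V_total = -123.6°.

V_total = 73.04∠-123.6° V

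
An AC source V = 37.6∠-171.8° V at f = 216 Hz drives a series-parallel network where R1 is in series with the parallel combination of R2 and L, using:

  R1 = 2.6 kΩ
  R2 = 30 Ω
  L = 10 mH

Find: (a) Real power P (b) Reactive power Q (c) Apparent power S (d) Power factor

Step 1 — Angular frequency: ω = 2π·f = 2π·216 = 1357 rad/s.
Step 2 — Component impedances:
  R1: Z = R = 2600 Ω
  R2: Z = R = 30 Ω
  L: Z = jωL = j·1357·0.01 = 0 + j13.57 Ω
Step 3 — Parallel branch: R2 || L = 1/(1/R2 + 1/L) = 5.097 + j11.27 Ω.
Step 4 — Series with R1: Z_total = R1 + (R2 || L) = 2605 + j11.27 Ω = 2605∠0.2° Ω.
Step 5 — Source phasor: V = 37.6∠-171.8° V = -37.22 - j5.363 V.
Step 6 — Current: I = V / Z = -0.01429 - j0.001997 A = 0.01443∠-172.0° A.
Step 7 — Complex power: S = V·I* = 0.5427 + j0.002347 VA.
Step 8 — Real power: P = Re(S) = 0.5427 W.
Step 9 — Reactive power: Q = Im(S) = 0.002347 VAR.
Step 10 — Apparent power: |S| = 0.5427 VA.
Step 11 — Power factor: PF = P/|S| = 1 (lagging).

(a) P = 0.5427 W  (b) Q = 0.002347 VAR  (c) S = 0.5427 VA  (d) PF = 1 (lagging)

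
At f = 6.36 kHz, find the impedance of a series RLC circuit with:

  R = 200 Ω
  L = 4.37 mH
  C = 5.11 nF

Step 1 — Angular frequency: ω = 2π·f = 2π·6360 = 3.996e+04 rad/s.
Step 2 — Component impedances:
  R: Z = R = 200 Ω
  L: Z = jωL = j·3.996e+04·0.00437 = 0 + j174.6 Ω
  C: Z = 1/(jωC) = -j/(ω·C) = 0 - j4897 Ω
Step 3 — Series combination: Z_total = R + L + C = 200 - j4723 Ω = 4727∠-87.6° Ω.

Z = 200 - j4723 Ω = 4727∠-87.6° Ω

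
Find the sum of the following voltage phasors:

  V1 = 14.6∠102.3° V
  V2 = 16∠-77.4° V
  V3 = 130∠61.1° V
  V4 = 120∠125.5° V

Step 1 — Convert each phasor to rectangular form:
  V1 = 14.6·(cos(102.3°) + j·sin(102.3°)) = -3.11 + j14.26 V
  V2 = 16·(cos(-77.4°) + j·sin(-77.4°)) = 3.49 - j15.61 V
  V3 = 130·(cos(61.1°) + j·sin(61.1°)) = 62.83 + j113.8 V
  V4 = 120·(cos(125.5°) + j·sin(125.5°)) = -69.68 + j97.69 V
Step 2 — Sum components: V_total = -6.478 + j210.2 V.
Step 3 — Convert to polar: |V_total| = 210.3 V, ∠V_total = 91.8°.

V_total = 210.3∠91.8° V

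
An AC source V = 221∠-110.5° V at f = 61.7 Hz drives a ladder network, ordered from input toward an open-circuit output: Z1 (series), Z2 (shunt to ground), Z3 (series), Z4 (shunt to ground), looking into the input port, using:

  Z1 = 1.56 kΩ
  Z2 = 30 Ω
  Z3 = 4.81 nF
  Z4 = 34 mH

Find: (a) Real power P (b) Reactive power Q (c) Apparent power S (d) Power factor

Step 1 — Angular frequency: ω = 2π·f = 2π·61.7 = 387.7 rad/s.
Step 2 — Component impedances:
  Z1: Z = R = 1560 Ω
  Z2: Z = R = 30 Ω
  Z3: Z = 1/(jωC) = -j/(ω·C) = 0 - j5.363e+05 Ω
  Z4: Z = jωL = j·387.7·0.034 = 0 + j13.18 Ω
Step 3 — Ladder network (open output): work backward from the far end, alternating series and parallel combinations. Z_in = 1590 - j0.001678 Ω = 1590∠-0.0° Ω.
Step 4 — Source phasor: V = 221∠-110.5° V = -77.4 - j207 V.
Step 5 — Current: I = V / Z = -0.04868 - j0.1302 A = 0.139∠-110.5° A.
Step 6 — Complex power: S = V·I* = 30.72 - j3.242e-05 VA.
Step 7 — Real power: P = Re(S) = 30.72 W.
Step 8 — Reactive power: Q = Im(S) = -3.242e-05 VAR.
Step 9 — Apparent power: |S| = 30.72 VA.
Step 10 — Power factor: PF = P/|S| = 1 (leading).

(a) P = 30.72 W  (b) Q = -3.242e-05 VAR  (c) S = 30.72 VA  (d) PF = 1 (leading)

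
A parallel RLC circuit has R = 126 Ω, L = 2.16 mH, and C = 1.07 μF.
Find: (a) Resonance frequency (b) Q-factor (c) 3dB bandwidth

Step 1 — Resonance: ω₀ = 1/√(LC) = 1/√(0.00216·1.07e-06) = 2.08e+04 rad/s.
Step 2 — f₀ = ω₀/(2π) = 3311 Hz.
Step 3 — Parallel Q: Q = R/(ω₀L) = 126/(2.08e+04·0.00216) = 2.804.
Step 4 — Bandwidth: Δω = ω₀/Q = 7417 rad/s; BW = Δω/(2π) = 1180 Hz.

(a) f₀ = 3311 Hz  (b) Q = 2.804  (c) BW = 1180 Hz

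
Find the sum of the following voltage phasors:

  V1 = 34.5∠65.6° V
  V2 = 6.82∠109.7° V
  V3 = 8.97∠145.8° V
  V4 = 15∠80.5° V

Step 1 — Convert each phasor to rectangular form:
  V1 = 34.5·(cos(65.6°) + j·sin(65.6°)) = 14.25 + j31.42 V
  V2 = 6.82·(cos(109.7°) + j·sin(109.7°)) = -2.299 + j6.421 V
  V3 = 8.97·(cos(145.8°) + j·sin(145.8°)) = -7.419 + j5.042 V
  V4 = 15·(cos(80.5°) + j·sin(80.5°)) = 2.476 + j14.79 V
Step 2 — Sum components: V_total = 7.01 + j57.68 V.
Step 3 — Convert to polar: |V_total| = 58.1 V, ∠V_total = 83.1°.

V_total = 58.1∠83.1° V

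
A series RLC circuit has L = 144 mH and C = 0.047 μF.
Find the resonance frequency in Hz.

Step 1 — Resonance condition Im(Z)=0 gives ω₀ = 1/√(LC).
Step 2 — ω₀ = 1/√(0.144·4.7e-08) = 1.216e+04 rad/s.
Step 3 — f₀ = ω₀/(2π) = 1935 Hz.

f₀ = 1935 Hz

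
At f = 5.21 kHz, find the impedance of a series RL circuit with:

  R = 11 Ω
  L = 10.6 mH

Step 1 — Angular frequency: ω = 2π·f = 2π·5210 = 3.274e+04 rad/s.
Step 2 — Component impedances:
  R: Z = R = 11 Ω
  L: Z = jωL = j·3.274e+04·0.0106 = 0 + j347 Ω
Step 3 — Series combination: Z_total = R + L = 11 + j347 Ω = 347.2∠88.2° Ω.

Z = 11 + j347 Ω = 347.2∠88.2° Ω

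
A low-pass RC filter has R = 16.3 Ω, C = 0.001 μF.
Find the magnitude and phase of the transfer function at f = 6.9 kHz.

Step 1 — Angular frequency: ω = 2π·6900 = 4.335e+04 rad/s.
Step 2 — Transfer function: H(jω) = 1/(1 + jωRC).
Step 3 — Denominator: 1 + jωRC = 1 + j·4.335e+04·16.3·1e-09 = 1 + j0.0007067.
Step 4 — H = 1 - j0.0007067.
Step 5 — Magnitude: |H| = 1 (-0.0 dB); phase: φ = -0.0°.

|H| = 1 (-0.0 dB), φ = -0.0°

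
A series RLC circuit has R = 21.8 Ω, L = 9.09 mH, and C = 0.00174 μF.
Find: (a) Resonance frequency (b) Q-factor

Step 1 — Resonance condition Im(Z)=0 gives ω₀ = 1/√(LC).
Step 2 — ω₀ = 1/√(0.00909·1.74e-09) = 2.514e+05 rad/s.
Step 3 — f₀ = ω₀/(2π) = 4.002e+04 Hz.
Step 4 — Series Q: Q = ω₀L/R = 2.514e+05·0.00909/21.8 = 104.8.

(a) f₀ = 4.002e+04 Hz  (b) Q = 104.8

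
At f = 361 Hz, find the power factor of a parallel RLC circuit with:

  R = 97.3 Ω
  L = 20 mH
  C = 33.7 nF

Step 1 — Angular frequency: ω = 2π·f = 2π·361 = 2268 rad/s.
Step 2 — Component impedances:
  R: Z = R = 97.3 Ω
  L: Z = jωL = j·2268·0.02 = 0 + j45.36 Ω
  C: Z = 1/(jωC) = -j/(ω·C) = 0 - j1.308e+04 Ω
Step 3 — Parallel combination: 1/Z_total = 1/R + 1/L + 1/C; Z_total = 17.47 + j37.35 Ω = 41.23∠64.9° Ω.
Step 4 — Power factor: PF = cos(φ) = Re(Z)/|Z| = 17.473/41.233 = 0.4238.
Step 5 — Type: Im(Z) = 37.35 ⇒ lagging (phase φ = 64.9°).

PF = 0.4238 (lagging, φ = 64.9°)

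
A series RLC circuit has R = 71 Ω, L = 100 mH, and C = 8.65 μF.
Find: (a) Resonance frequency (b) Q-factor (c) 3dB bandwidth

Step 1 — Resonance condition Im(Z)=0 gives ω₀ = 1/√(LC).
Step 2 — ω₀ = 1/√(0.1·8.65e-06) = 1075 rad/s.
Step 3 — f₀ = ω₀/(2π) = 171.1 Hz.
Step 4 — Series Q: Q = ω₀L/R = 1075·0.1/71 = 1.514.
Step 5 — 3dB bandwidth: Δω = ω₀/Q = 710 rad/s; BW = Δω/(2π) = 113 Hz.

(a) f₀ = 171.1 Hz  (b) Q = 1.514  (c) BW = 113 Hz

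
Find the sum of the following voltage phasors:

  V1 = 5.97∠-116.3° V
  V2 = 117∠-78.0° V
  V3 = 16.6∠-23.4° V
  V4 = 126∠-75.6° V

Step 1 — Convert each phasor to rectangular form:
  V1 = 5.97·(cos(-116.3°) + j·sin(-116.3°)) = -2.645 - j5.352 V
  V2 = 117·(cos(-78.0°) + j·sin(-78.0°)) = 24.33 - j114.4 V
  V3 = 16.6·(cos(-23.4°) + j·sin(-23.4°)) = 15.23 - j6.593 V
  V4 = 126·(cos(-75.6°) + j·sin(-75.6°)) = 31.33 - j122 V
Step 2 — Sum components: V_total = 68.25 - j248.4 V.
Step 3 — Convert to polar: |V_total| = 257.6 V, ∠V_total = -74.6°.

V_total = 257.6∠-74.6° V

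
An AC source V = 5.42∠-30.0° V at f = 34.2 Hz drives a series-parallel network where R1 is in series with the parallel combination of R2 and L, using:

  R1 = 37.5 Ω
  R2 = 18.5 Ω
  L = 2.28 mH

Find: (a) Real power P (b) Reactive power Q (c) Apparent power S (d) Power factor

Step 1 — Angular frequency: ω = 2π·f = 2π·34.2 = 214.9 rad/s.
Step 2 — Component impedances:
  R1: Z = R = 37.5 Ω
  R2: Z = R = 18.5 Ω
  L: Z = jωL = j·214.9·0.00228 = 0 + j0.4899 Ω
Step 3 — Parallel branch: R2 || L = 1/(1/R2 + 1/L) = 0.01297 + j0.4896 Ω.
Step 4 — Series with R1: Z_total = R1 + (R2 || L) = 37.51 + j0.4896 Ω = 37.52∠0.7° Ω.
Step 5 — Source phasor: V = 5.42∠-30.0° V = 4.694 - j2.71 V.
Step 6 — Current: I = V / Z = 0.1242 - j0.07386 A = 0.1445∠-30.7° A.
Step 7 — Complex power: S = V·I* = 0.783 + j0.01022 VA.
Step 8 — Real power: P = Re(S) = 0.783 W.
Step 9 — Reactive power: Q = Im(S) = 0.01022 VAR.
Step 10 — Apparent power: |S| = 0.783 VA.
Step 11 — Power factor: PF = P/|S| = 0.9999 (lagging).

(a) P = 0.783 W  (b) Q = 0.01022 VAR  (c) S = 0.783 VA  (d) PF = 0.9999 (lagging)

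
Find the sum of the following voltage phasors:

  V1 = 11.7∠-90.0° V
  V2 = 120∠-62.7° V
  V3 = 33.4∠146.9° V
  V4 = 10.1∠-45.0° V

Step 1 — Convert each phasor to rectangular form:
  V1 = 11.7·(cos(-90.0°) + j·sin(-90.0°)) = 0 - j11.7 V
  V2 = 120·(cos(-62.7°) + j·sin(-62.7°)) = 55.04 - j106.6 V
  V3 = 33.4·(cos(146.9°) + j·sin(146.9°)) = -27.98 + j18.24 V
  V4 = 10.1·(cos(-45.0°) + j·sin(-45.0°)) = 7.142 - j7.142 V
Step 2 — Sum components: V_total = 34.2 - j107.2 V.
Step 3 — Convert to polar: |V_total| = 112.6 V, ∠V_total = -72.3°.

V_total = 112.6∠-72.3° V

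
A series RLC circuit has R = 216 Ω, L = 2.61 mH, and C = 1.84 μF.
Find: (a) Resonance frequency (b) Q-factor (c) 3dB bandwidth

Step 1 — Resonance condition Im(Z)=0 gives ω₀ = 1/√(LC).
Step 2 — ω₀ = 1/√(0.00261·1.84e-06) = 1.443e+04 rad/s.
Step 3 — f₀ = ω₀/(2π) = 2297 Hz.
Step 4 — Series Q: Q = ω₀L/R = 1.443e+04·0.00261/216 = 0.1744.
Step 5 — 3dB bandwidth: Δω = ω₀/Q = 8.276e+04 rad/s; BW = Δω/(2π) = 1.317e+04 Hz.

(a) f₀ = 2297 Hz  (b) Q = 0.1744  (c) BW = 1.317e+04 Hz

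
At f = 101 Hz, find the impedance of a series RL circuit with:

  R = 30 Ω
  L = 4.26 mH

Step 1 — Angular frequency: ω = 2π·f = 2π·101 = 634.6 rad/s.
Step 2 — Component impedances:
  R: Z = R = 30 Ω
  L: Z = jωL = j·634.6·0.00426 = 0 + j2.703 Ω
Step 3 — Series combination: Z_total = R + L = 30 + j2.703 Ω = 30.12∠5.1° Ω.

Z = 30 + j2.703 Ω = 30.12∠5.1° Ω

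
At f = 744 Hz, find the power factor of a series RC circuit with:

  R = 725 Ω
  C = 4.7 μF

Step 1 — Angular frequency: ω = 2π·f = 2π·744 = 4675 rad/s.
Step 2 — Component impedances:
  R: Z = R = 725 Ω
  C: Z = 1/(jωC) = -j/(ω·C) = 0 - j45.51 Ω
Step 3 — Series combination: Z_total = R + C = 725 - j45.51 Ω = 726.4∠-3.6° Ω.
Step 4 — Power factor: PF = cos(φ) = Re(Z)/|Z| = 725/726.43 = 0.998.
Step 5 — Type: Im(Z) = -45.51 ⇒ leading (phase φ = -3.6°).

PF = 0.998 (leading, φ = -3.6°)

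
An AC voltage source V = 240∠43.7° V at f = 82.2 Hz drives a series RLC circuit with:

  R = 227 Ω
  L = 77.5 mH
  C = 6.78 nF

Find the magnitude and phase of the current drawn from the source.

Step 1 — Angular frequency: ω = 2π·f = 2π·82.2 = 516.5 rad/s.
Step 2 — Component impedances:
  R: Z = R = 227 Ω
  L: Z = jωL = j·516.5·0.0775 = 0 + j40.03 Ω
  C: Z = 1/(jωC) = -j/(ω·C) = 0 - j2.856e+05 Ω
Step 3 — Series combination: Z_total = R + L + C = 227 - j2.855e+05 Ω = 2.855e+05∠-90.0° Ω.
Step 4 — Source phasor: V = 240∠43.7° V = 173.5 + j165.8 V.
Step 5 — Ohm's law: I = V / Z_total = (173.5 + j165.8) / (227 - j2.855e+05) = -0.0005802 + j0.0006081 A.
Step 6 — Convert to polar: |I| = 0.0008405 A, ∠I = 133.7°.

I = 0.0008405∠133.7° A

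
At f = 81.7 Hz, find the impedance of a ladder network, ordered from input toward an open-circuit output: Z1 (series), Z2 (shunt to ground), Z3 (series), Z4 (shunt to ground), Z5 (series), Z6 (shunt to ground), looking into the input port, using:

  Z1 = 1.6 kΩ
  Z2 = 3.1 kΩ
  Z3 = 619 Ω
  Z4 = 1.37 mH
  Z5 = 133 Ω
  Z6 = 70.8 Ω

Step 1 — Angular frequency: ω = 2π·f = 2π·81.7 = 513.3 rad/s.
Step 2 — Component impedances:
  Z1: Z = R = 1600 Ω
  Z2: Z = R = 3100 Ω
  Z3: Z = R = 619 Ω
  Z4: Z = jωL = j·513.3·0.00137 = 0 + j0.7033 Ω
  Z5: Z = R = 133 Ω
  Z6: Z = R = 70.8 Ω
Step 3 — Ladder network (open output): work backward from the far end, alternating series and parallel combinations. Z_in = 2116 + j0.4886 Ω = 2116∠0.0° Ω.

Z = 2116 + j0.4886 Ω = 2116∠0.0° Ω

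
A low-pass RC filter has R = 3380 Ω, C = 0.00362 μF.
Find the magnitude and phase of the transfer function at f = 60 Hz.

Step 1 — Angular frequency: ω = 2π·60 = 377 rad/s.
Step 2 — Transfer function: H(jω) = 1/(1 + jωRC).
Step 3 — Denominator: 1 + jωRC = 1 + j·377·3380·3.62e-09 = 1 + j0.004613.
Step 4 — H = 1 - j0.004613.
Step 5 — Magnitude: |H| = 1 (-0.0 dB); phase: φ = -0.3°.

|H| = 1 (-0.0 dB), φ = -0.3°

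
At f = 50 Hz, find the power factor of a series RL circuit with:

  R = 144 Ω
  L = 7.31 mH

Step 1 — Angular frequency: ω = 2π·f = 2π·50 = 314.2 rad/s.
Step 2 — Component impedances:
  R: Z = R = 144 Ω
  L: Z = jωL = j·314.2·0.00731 = 0 + j2.297 Ω
Step 3 — Series combination: Z_total = R + L = 144 + j2.297 Ω = 144∠0.9° Ω.
Step 4 — Power factor: PF = cos(φ) = Re(Z)/|Z| = 144/144.02 = 0.9999.
Step 5 — Type: Im(Z) = 2.297 ⇒ lagging (phase φ = 0.9°).

PF = 0.9999 (lagging, φ = 0.9°)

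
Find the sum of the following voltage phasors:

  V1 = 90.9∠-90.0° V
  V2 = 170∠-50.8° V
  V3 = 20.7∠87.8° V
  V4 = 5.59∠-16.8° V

Step 1 — Convert each phasor to rectangular form:
  V1 = 90.9·(cos(-90.0°) + j·sin(-90.0°)) = 0 - j90.9 V
  V2 = 170·(cos(-50.8°) + j·sin(-50.8°)) = 107.4 - j131.7 V
  V3 = 20.7·(cos(87.8°) + j·sin(87.8°)) = 0.7946 + j20.68 V
  V4 = 5.59·(cos(-16.8°) + j·sin(-16.8°)) = 5.351 - j1.616 V
Step 2 — Sum components: V_total = 113.6 - j203.6 V.
Step 3 — Convert to polar: |V_total| = 233.1 V, ∠V_total = -60.8°.

V_total = 233.1∠-60.8° V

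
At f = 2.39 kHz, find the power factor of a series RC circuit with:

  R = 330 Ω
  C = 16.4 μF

Step 1 — Angular frequency: ω = 2π·f = 2π·2390 = 1.502e+04 rad/s.
Step 2 — Component impedances:
  R: Z = R = 330 Ω
  C: Z = 1/(jωC) = -j/(ω·C) = 0 - j4.06 Ω
Step 3 — Series combination: Z_total = R + C = 330 - j4.06 Ω = 330∠-0.7° Ω.
Step 4 — Power factor: PF = cos(φ) = Re(Z)/|Z| = 330/330.02 = 0.9999.
Step 5 — Type: Im(Z) = -4.06 ⇒ leading (phase φ = -0.7°).

PF = 0.9999 (leading, φ = -0.7°)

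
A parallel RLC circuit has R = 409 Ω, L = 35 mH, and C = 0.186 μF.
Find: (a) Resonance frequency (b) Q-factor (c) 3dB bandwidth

Step 1 — Resonance: ω₀ = 1/√(LC) = 1/√(0.035·1.86e-07) = 1.239e+04 rad/s.
Step 2 — f₀ = ω₀/(2π) = 1973 Hz.
Step 3 — Parallel Q: Q = R/(ω₀L) = 409/(1.239e+04·0.035) = 0.9429.
Step 4 — Bandwidth: Δω = ω₀/Q = 1.315e+04 rad/s; BW = Δω/(2π) = 2092 Hz.

(a) f₀ = 1973 Hz  (b) Q = 0.9429  (c) BW = 2092 Hz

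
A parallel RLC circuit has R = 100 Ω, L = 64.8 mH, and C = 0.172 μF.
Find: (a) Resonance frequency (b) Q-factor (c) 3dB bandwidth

Step 1 — Resonance: ω₀ = 1/√(LC) = 1/√(0.0648·1.72e-07) = 9472 rad/s.
Step 2 — f₀ = ω₀/(2π) = 1508 Hz.
Step 3 — Parallel Q: Q = R/(ω₀L) = 100/(9472·0.0648) = 0.1629.
Step 4 — Bandwidth: Δω = ω₀/Q = 5.814e+04 rad/s; BW = Δω/(2π) = 9253 Hz.

(a) f₀ = 1508 Hz  (b) Q = 0.1629  (c) BW = 9253 Hz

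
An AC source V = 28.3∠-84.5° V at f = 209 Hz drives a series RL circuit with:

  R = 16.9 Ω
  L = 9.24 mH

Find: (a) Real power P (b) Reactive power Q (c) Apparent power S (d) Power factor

Step 1 — Angular frequency: ω = 2π·f = 2π·209 = 1313 rad/s.
Step 2 — Component impedances:
  R: Z = R = 16.9 Ω
  L: Z = jωL = j·1313·0.00924 = 0 + j12.13 Ω
Step 3 — Series combination: Z_total = R + L = 16.9 + j12.13 Ω = 20.8∠35.7° Ω.
Step 4 — Source phasor: V = 28.3∠-84.5° V = 2.712 - j28.17 V.
Step 5 — Current: I = V / Z = -0.6838 - j1.176 A = 1.36∠-120.2° A.
Step 6 — Complex power: S = V·I* = 31.27 + j22.45 VA.
Step 7 — Real power: P = Re(S) = 31.27 W.
Step 8 — Reactive power: Q = Im(S) = 22.45 VAR.
Step 9 — Apparent power: |S| = 38.5 VA.
Step 10 — Power factor: PF = P/|S| = 0.8123 (lagging).

(a) P = 31.27 W  (b) Q = 22.45 VAR  (c) S = 38.5 VA  (d) PF = 0.8123 (lagging)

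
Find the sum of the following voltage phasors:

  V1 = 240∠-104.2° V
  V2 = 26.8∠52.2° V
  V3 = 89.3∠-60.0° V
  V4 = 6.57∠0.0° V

Step 1 — Convert each phasor to rectangular form:
  V1 = 240·(cos(-104.2°) + j·sin(-104.2°)) = -58.87 - j232.7 V
  V2 = 26.8·(cos(52.2°) + j·sin(52.2°)) = 16.43 + j21.18 V
  V3 = 89.3·(cos(-60.0°) + j·sin(-60.0°)) = 44.65 - j77.34 V
  V4 = 6.57·(cos(0.0°) + j·sin(0.0°)) = 6.57 V
Step 2 — Sum components: V_total = 8.772 - j288.8 V.
Step 3 — Convert to polar: |V_total| = 289 V, ∠V_total = -88.3°.

V_total = 289∠-88.3° V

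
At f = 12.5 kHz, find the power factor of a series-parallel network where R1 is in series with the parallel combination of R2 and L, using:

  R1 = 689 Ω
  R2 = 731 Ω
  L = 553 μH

Step 1 — Angular frequency: ω = 2π·f = 2π·1.25e+04 = 7.854e+04 rad/s.
Step 2 — Component impedances:
  R1: Z = R = 689 Ω
  R2: Z = R = 731 Ω
  L: Z = jωL = j·7.854e+04·0.000553 = 0 + j43.43 Ω
Step 3 — Parallel branch: R2 || L = 1/(1/R2 + 1/L) = 2.571 + j43.28 Ω.
Step 4 — Series with R1: Z_total = R1 + (R2 || L) = 691.6 + j43.28 Ω = 692.9∠3.6° Ω.
Step 5 — Power factor: PF = cos(φ) = Re(Z)/|Z| = 691.571/692.924 = 0.998.
Step 6 — Type: Im(Z) = 43.28 ⇒ lagging (phase φ = 3.6°).

PF = 0.998 (lagging, φ = 3.6°)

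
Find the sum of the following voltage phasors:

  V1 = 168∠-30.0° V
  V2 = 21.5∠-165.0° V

Step 1 — Convert each phasor to rectangular form:
  V1 = 168·(cos(-30.0°) + j·sin(-30.0°)) = 145.5 - j84 V
  V2 = 21.5·(cos(-165.0°) + j·sin(-165.0°)) = -20.77 - j5.565 V
Step 2 — Sum components: V_total = 124.7 - j89.56 V.
Step 3 — Convert to polar: |V_total| = 153.6 V, ∠V_total = -35.7°.

V_total = 153.6∠-35.7° V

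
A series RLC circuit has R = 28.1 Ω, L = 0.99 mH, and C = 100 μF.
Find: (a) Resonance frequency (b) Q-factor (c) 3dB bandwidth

Step 1 — Resonance: ω₀ = 1/√(LC) = 1/√(0.00099·0.0001) = 3178 rad/s.
Step 2 — f₀ = ω₀/(2π) = 505.8 Hz.
Step 3 — Series Q: Q = ω₀L/R = 3178·0.00099/28.1 = 0.112.
Step 4 — Bandwidth: Δω = ω₀/Q = 2.838e+04 rad/s; BW = Δω/(2π) = 4517 Hz.

(a) f₀ = 505.8 Hz  (b) Q = 0.112  (c) BW = 4517 Hz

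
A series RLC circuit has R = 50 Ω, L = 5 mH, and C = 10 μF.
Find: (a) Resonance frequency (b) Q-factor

Step 1 — Resonance condition Im(Z)=0 gives ω₀ = 1/√(LC).
Step 2 — ω₀ = 1/√(0.005·1e-05) = 4472 rad/s.
Step 3 — f₀ = ω₀/(2π) = 711.8 Hz.
Step 4 — Series Q: Q = ω₀L/R = 4472·0.005/50 = 0.4472.

(a) f₀ = 711.8 Hz  (b) Q = 0.4472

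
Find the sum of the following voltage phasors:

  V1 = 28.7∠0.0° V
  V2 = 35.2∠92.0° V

Step 1 — Convert each phasor to rectangular form:
  V1 = 28.7·(cos(0.0°) + j·sin(0.0°)) = 28.7 V
  V2 = 35.2·(cos(92.0°) + j·sin(92.0°)) = -1.228 + j35.18 V
Step 2 — Sum components: V_total = 27.47 + j35.18 V.
Step 3 — Convert to polar: |V_total| = 44.63 V, ∠V_total = 52.0°.

V_total = 44.63∠52.0° V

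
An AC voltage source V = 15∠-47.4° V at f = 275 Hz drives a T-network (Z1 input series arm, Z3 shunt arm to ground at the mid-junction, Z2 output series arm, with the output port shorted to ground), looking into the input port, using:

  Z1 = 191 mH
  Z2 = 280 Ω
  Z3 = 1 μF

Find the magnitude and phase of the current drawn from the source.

Step 1 — Angular frequency: ω = 2π·f = 2π·275 = 1728 rad/s.
Step 2 — Component impedances:
  Z1: Z = jωL = j·1728·0.191 = 0 + j330 Ω
  Z2: Z = R = 280 Ω
  Z3: Z = 1/(jωC) = -j/(ω·C) = 0 - j578.7 Ω
Step 3 — With the output port shorted to ground, the output series arm Z2 runs from the junction to ground; the shunt arm Z3 also runs from the junction to ground. They appear in parallel: Z3 || Z2 = 226.9 - j109.8 Ω.
Step 4 — Series with input arm Z1: Z_in = Z1 + (Z3 || Z2) = 226.9 + j220.3 Ω = 316.2∠44.1° Ω.
Step 5 — Source phasor: V = 15∠-47.4° V = 10.15 - j11.04 V.
Step 6 — Ohm's law: I = V / Z_total = (10.15 - j11.04) / (226.9 + j220.3) = -0.001283 - j0.04742 A.
Step 7 — Convert to polar: |I| = 0.04744 A, ∠I = -91.5°.

I = 0.04744∠-91.5° A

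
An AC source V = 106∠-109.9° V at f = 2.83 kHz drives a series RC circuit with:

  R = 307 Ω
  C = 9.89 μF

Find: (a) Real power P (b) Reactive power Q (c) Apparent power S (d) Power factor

Step 1 — Angular frequency: ω = 2π·f = 2π·2830 = 1.778e+04 rad/s.
Step 2 — Component impedances:
  R: Z = R = 307 Ω
  C: Z = 1/(jωC) = -j/(ω·C) = 0 - j5.686 Ω
Step 3 — Series combination: Z_total = R + C = 307 - j5.686 Ω = 307.1∠-1.1° Ω.
Step 4 — Source phasor: V = 106∠-109.9° V = -36.08 - j99.67 V.
Step 5 — Current: I = V / Z = -0.1115 - j0.3267 A = 0.3452∠-108.8° A.
Step 6 — Complex power: S = V·I* = 36.59 - j0.6777 VA.
Step 7 — Real power: P = Re(S) = 36.59 W.
Step 8 — Reactive power: Q = Im(S) = -0.6777 VAR.
Step 9 — Apparent power: |S| = 36.59 VA.
Step 10 — Power factor: PF = P/|S| = 0.9998 (leading).

(a) P = 36.59 W  (b) Q = -0.6777 VAR  (c) S = 36.59 VA  (d) PF = 0.9998 (leading)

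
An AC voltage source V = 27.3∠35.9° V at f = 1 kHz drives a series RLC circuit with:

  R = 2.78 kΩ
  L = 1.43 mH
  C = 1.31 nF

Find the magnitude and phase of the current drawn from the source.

Step 1 — Angular frequency: ω = 2π·f = 2π·1000 = 6283 rad/s.
Step 2 — Component impedances:
  R: Z = R = 2780 Ω
  L: Z = jωL = j·6283·0.00143 = 0 + j8.985 Ω
  C: Z = 1/(jωC) = -j/(ω·C) = 0 - j1.215e+05 Ω
Step 3 — Series combination: Z_total = R + L + C = 2780 - j1.215e+05 Ω = 1.215e+05∠-88.7° Ω.
Step 4 — Source phasor: V = 27.3∠35.9° V = 22.11 + j16.01 V.
Step 5 — Ohm's law: I = V / Z_total = (22.11 + j16.01) / (2780 - j1.215e+05) = -0.0001275 + j0.000185 A.
Step 6 — Convert to polar: |I| = 0.0002247 A, ∠I = 124.6°.

I = 0.0002247∠124.6° A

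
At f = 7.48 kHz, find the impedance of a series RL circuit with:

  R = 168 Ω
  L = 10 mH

Step 1 — Angular frequency: ω = 2π·f = 2π·7480 = 4.7e+04 rad/s.
Step 2 — Component impedances:
  R: Z = R = 168 Ω
  L: Z = jωL = j·4.7e+04·0.01 = 0 + j470 Ω
Step 3 — Series combination: Z_total = R + L = 168 + j470 Ω = 499.1∠70.3° Ω.

Z = 168 + j470 Ω = 499.1∠70.3° Ω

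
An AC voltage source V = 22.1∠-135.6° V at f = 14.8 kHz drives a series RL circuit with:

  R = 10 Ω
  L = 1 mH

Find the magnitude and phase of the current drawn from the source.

Step 1 — Angular frequency: ω = 2π·f = 2π·1.48e+04 = 9.299e+04 rad/s.
Step 2 — Component impedances:
  R: Z = R = 10 Ω
  L: Z = jωL = j·9.299e+04·0.001 = 0 + j92.99 Ω
Step 3 — Series combination: Z_total = R + L = 10 + j92.99 Ω = 93.53∠83.9° Ω.
Step 4 — Source phasor: V = 22.1∠-135.6° V = -15.79 - j15.46 V.
Step 5 — Ohm's law: I = V / Z_total = (-15.79 - j15.46) / (10 + j92.99) = -0.1824 + j0.1502 A.
Step 6 — Convert to polar: |I| = 0.2363 A, ∠I = 140.5°.

I = 0.2363∠140.5° A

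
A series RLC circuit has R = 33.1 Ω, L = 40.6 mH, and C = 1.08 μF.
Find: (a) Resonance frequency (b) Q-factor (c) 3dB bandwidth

Step 1 — Resonance condition Im(Z)=0 gives ω₀ = 1/√(LC).
Step 2 — ω₀ = 1/√(0.0406·1.08e-06) = 4776 rad/s.
Step 3 — f₀ = ω₀/(2π) = 760.1 Hz.
Step 4 — Series Q: Q = ω₀L/R = 4776·0.0406/33.1 = 5.858.
Step 5 — 3dB bandwidth: Δω = ω₀/Q = 815.3 rad/s; BW = Δω/(2π) = 129.8 Hz.

(a) f₀ = 760.1 Hz  (b) Q = 5.858  (c) BW = 129.8 Hz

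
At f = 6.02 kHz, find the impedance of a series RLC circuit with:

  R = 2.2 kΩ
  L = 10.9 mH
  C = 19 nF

Step 1 — Angular frequency: ω = 2π·f = 2π·6020 = 3.782e+04 rad/s.
Step 2 — Component impedances:
  R: Z = R = 2200 Ω
  L: Z = jωL = j·3.782e+04·0.0109 = 0 + j412.3 Ω
  C: Z = 1/(jωC) = -j/(ω·C) = 0 - j1391 Ω
Step 3 — Series combination: Z_total = R + L + C = 2200 - j979.2 Ω = 2408∠-24.0° Ω.

Z = 2200 - j979.2 Ω = 2408∠-24.0° Ω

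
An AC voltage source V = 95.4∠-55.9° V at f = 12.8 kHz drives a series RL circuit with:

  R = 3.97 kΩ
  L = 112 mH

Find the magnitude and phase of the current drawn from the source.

Step 1 — Angular frequency: ω = 2π·f = 2π·1.28e+04 = 8.042e+04 rad/s.
Step 2 — Component impedances:
  R: Z = R = 3970 Ω
  L: Z = jωL = j·8.042e+04·0.112 = 0 + j9008 Ω
Step 3 — Series combination: Z_total = R + L = 3970 + j9008 Ω = 9844∠66.2° Ω.
Step 4 — Source phasor: V = 95.4∠-55.9° V = 53.48 - j79 V.
Step 5 — Ohm's law: I = V / Z_total = (53.48 - j79) / (3970 + j9008) = -0.005152 - j0.008209 A.
Step 6 — Convert to polar: |I| = 0.009692 A, ∠I = -122.1°.

I = 0.009692∠-122.1° A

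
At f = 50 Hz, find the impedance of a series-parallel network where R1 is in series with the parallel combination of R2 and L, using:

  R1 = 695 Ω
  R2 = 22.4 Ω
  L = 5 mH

Step 1 — Angular frequency: ω = 2π·f = 2π·50 = 314.2 rad/s.
Step 2 — Component impedances:
  R1: Z = R = 695 Ω
  R2: Z = R = 22.4 Ω
  L: Z = jωL = j·314.2·0.005 = 0 + j1.571 Ω
Step 3 — Parallel branch: R2 || L = 1/(1/R2 + 1/L) = 0.1096 + j1.563 Ω.
Step 4 — Series with R1: Z_total = R1 + (R2 || L) = 695.1 + j1.563 Ω = 695.1∠0.1° Ω.

Z = 695.1 + j1.563 Ω = 695.1∠0.1° Ω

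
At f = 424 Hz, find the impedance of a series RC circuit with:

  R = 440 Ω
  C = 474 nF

Step 1 — Angular frequency: ω = 2π·f = 2π·424 = 2664 rad/s.
Step 2 — Component impedances:
  R: Z = R = 440 Ω
  C: Z = 1/(jωC) = -j/(ω·C) = 0 - j791.9 Ω
Step 3 — Series combination: Z_total = R + C = 440 - j791.9 Ω = 905.9∠-60.9° Ω.

Z = 440 - j791.9 Ω = 905.9∠-60.9° Ω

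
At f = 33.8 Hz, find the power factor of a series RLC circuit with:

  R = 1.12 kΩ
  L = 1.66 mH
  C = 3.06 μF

Step 1 — Angular frequency: ω = 2π·f = 2π·33.8 = 212.4 rad/s.
Step 2 — Component impedances:
  R: Z = R = 1120 Ω
  L: Z = jωL = j·212.4·0.00166 = 0 + j0.3525 Ω
  C: Z = 1/(jωC) = -j/(ω·C) = 0 - j1539 Ω
Step 3 — Series combination: Z_total = R + L + C = 1120 - j1538 Ω = 1903∠-53.9° Ω.
Step 4 — Power factor: PF = cos(φ) = Re(Z)/|Z| = 1120/1902.95 = 0.5886.
Step 5 — Type: Im(Z) = -1538 ⇒ leading (phase φ = -53.9°).

PF = 0.5886 (leading, φ = -53.9°)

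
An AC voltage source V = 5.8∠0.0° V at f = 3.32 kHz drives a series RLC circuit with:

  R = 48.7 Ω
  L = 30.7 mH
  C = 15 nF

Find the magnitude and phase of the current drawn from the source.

Step 1 — Angular frequency: ω = 2π·f = 2π·3320 = 2.086e+04 rad/s.
Step 2 — Component impedances:
  R: Z = R = 48.7 Ω
  L: Z = jωL = j·2.086e+04·0.0307 = 0 + j640.4 Ω
  C: Z = 1/(jωC) = -j/(ω·C) = 0 - j3196 Ω
Step 3 — Series combination: Z_total = R + L + C = 48.7 - j2555 Ω = 2556∠-88.9° Ω.
Step 4 — Source phasor: V = 5.8∠0.0° V = 5.8 V.
Step 5 — Ohm's law: I = V / Z_total = (5.8) / (48.7 - j2555) = 4.324e-05 + j0.002269 A.
Step 6 — Convert to polar: |I| = 0.002269 A, ∠I = 88.9°.

I = 0.002269∠88.9° A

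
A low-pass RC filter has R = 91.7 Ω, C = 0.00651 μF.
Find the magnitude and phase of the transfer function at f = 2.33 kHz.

Step 1 — Angular frequency: ω = 2π·2330 = 1.464e+04 rad/s.
Step 2 — Transfer function: H(jω) = 1/(1 + jωRC).
Step 3 — Denominator: 1 + jωRC = 1 + j·1.464e+04·91.7·6.51e-09 = 1 + j0.008739.
Step 4 — H = 0.9999 - j0.008739.
Step 5 — Magnitude: |H| = 1 (-0.0 dB); phase: φ = -0.5°.

|H| = 1 (-0.0 dB), φ = -0.5°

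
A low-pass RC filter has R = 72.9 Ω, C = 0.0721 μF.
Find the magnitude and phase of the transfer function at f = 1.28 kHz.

Step 1 — Angular frequency: ω = 2π·1280 = 8042 rad/s.
Step 2 — Transfer function: H(jω) = 1/(1 + jωRC).
Step 3 — Denominator: 1 + jωRC = 1 + j·8042·72.9·7.21e-08 = 1 + j0.04227.
Step 4 — H = 0.9982 - j0.0422.
Step 5 — Magnitude: |H| = 0.9991 (-0.0 dB); phase: φ = -2.4°.

|H| = 0.9991 (-0.0 dB), φ = -2.4°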